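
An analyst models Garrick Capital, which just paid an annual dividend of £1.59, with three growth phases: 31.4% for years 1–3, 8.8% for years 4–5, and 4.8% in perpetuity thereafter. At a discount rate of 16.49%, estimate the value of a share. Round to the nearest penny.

£28.07

Three-stage DDM. Project D₁…D_5; terminal Gordon value at t=5 with g = 0.048; discount at r = 0.1649.
D_1 = 2.0893
D_2 = 2.7453
D_3 = 3.6073
D_4 = 3.9248
D_5 = 4.2701
TV_5 = 4.4751/(0.1649−0.048) = 38.2814
P₀ = Σ Dₜ/(1+r)ᵗ + TV_5/(1+r)^5 = 28.0668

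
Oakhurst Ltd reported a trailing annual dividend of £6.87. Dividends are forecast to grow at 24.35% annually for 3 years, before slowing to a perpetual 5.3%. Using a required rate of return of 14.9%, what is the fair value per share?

Two-stage DDM. Project D₁…D_3 at 0.2435, terminal growth 0.053, discount at r = 0.149.
D_1 = 8.5428
D_2 = 10.6230
D_3 = 13.2097
Terminal value at t=3: TV = D_4/(r−g) = 13.9099/(0.149−0.053) = 144.8943
P₀ = 8.5428/(1+0.149)^1 + 10.6230/(1+0.149)^2 + 13.2097/(1+0.149)^3 + 144.8943/(1+0.149)^3 = 119.7092

£119.71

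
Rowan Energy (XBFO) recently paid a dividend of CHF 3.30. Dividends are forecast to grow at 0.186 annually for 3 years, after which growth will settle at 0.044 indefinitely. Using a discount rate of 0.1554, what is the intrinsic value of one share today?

CHF 43.88

Two-stage DDM. Project D₁…D_3 at 0.186, terminal growth 0.044, discount at r = 0.1554.
D_1 = 3.9138
D_2 = 4.6418
D_3 = 5.5051
Terminal value at t=3: TV = D_4/(r−g) = 5.7474/(0.1554−0.044) = 51.5921
P₀ = 3.9138/(1+0.1554)^1 + 4.6418/(1+0.1554)^2 + 5.5051/(1+0.1554)^3 + 51.5921/(1+0.1554)^3 = 43.8829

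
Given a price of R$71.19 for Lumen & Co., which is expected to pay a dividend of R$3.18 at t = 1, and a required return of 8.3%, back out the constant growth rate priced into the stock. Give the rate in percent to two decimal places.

3.83%

From P₀ = D₁/(r − g), the implied growth is g = r − D₁/P₀.
g = 0.083 − 3.18/71.19 = 0.083 − 0.04467 = 0.03833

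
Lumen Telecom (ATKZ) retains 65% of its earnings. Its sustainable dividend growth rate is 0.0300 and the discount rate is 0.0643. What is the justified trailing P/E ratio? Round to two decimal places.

Payout ratio b = 1 − 0.65 = 0.35.
Justified trailing P/E = b(1+g)/(r−g) = 0.35×(1+0.03)/(0.0643−0.03) = 10.5102

10.51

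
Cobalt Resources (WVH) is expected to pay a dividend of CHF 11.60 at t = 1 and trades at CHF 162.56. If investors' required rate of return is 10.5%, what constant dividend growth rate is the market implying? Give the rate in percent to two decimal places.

From P₀ = D₁/(r − g), the implied growth is g = r − D₁/P₀.
g = 0.105 − 11.60/162.56 = 0.105 − 0.07136 = 0.03364

3.36%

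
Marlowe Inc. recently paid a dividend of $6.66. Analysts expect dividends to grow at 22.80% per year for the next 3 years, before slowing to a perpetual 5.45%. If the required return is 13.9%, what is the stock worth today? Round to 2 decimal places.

Two-stage DDM. Project D₁…D_3 at 0.228, terminal growth 0.0545, discount at r = 0.139.
D_1 = 8.1785
D_2 = 10.0432
D_3 = 12.3330
Terminal value at t=3: TV = D_4/(r−g) = 13.0052/(0.139−0.0545) = 153.9073
P₀ = 8.1785/(1+0.139)^1 + 10.0432/(1+0.139)^2 + 12.3330/(1+0.139)^3 + 153.9073/(1+0.139)^3 = 127.4252

$127.43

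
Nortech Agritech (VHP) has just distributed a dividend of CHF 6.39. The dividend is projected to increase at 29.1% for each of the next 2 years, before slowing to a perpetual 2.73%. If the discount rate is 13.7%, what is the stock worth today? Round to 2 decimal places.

CHF 92.64

Two-stage DDM. Project D₁…D_2 at 0.291, terminal growth 0.0273, discount at r = 0.137.
D_1 = 8.2495
D_2 = 10.6501
Terminal value at t=2: TV = D_3/(r−g) = 10.9408/(0.137−0.0273) = 99.7342
P₀ = 8.2495/(1+0.137)^1 + 10.6501/(1+0.137)^2 + 99.7342/(1+0.137)^2 = 92.6414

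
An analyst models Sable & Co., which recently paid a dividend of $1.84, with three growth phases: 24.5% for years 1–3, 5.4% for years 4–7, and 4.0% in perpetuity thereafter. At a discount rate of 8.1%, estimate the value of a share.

Three-stage DDM. Project D₁…D_7; terminal Gordon value at t=7 with g = 0.04; discount at r = 0.081.
D_1 = 2.2908
D_2 = 2.8520
D_3 = 3.5508
D_4 = 3.7425
D_5 = 3.9446
D_6 = 4.1576
D_7 = 4.3822
TV_7 = 4.5574/(0.081−0.04) = 111.1573
P₀ = Σ Dₜ/(1+r)ᵗ + TV_7/(1+r)^7 = 82.3700

$82.37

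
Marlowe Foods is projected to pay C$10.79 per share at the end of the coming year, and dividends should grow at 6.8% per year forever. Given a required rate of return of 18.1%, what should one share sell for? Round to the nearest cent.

Gordon growth model: P₀ = D₁/(r − g), with D₁ = 10.79 given directly.
P₀ = 10.7900 / (0.181 − 0.068) = 10.7900 / 0.113 = 95.4867

C$95.49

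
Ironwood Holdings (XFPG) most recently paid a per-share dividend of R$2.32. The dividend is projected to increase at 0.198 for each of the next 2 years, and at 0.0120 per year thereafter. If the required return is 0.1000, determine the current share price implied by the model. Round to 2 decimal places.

R$36.92

Two-stage DDM. Project D₁…D_2 at 0.198, terminal growth 0.012, discount at r = 0.1.
D_1 = 2.7794
D_2 = 3.3297
Terminal value at t=2: TV = D_3/(r−g) = 3.3696/(0.1−0.012) = 38.2912
P₀ = 2.7794/(1+0.1)^1 + 3.3297/(1+0.1)^2 + 38.2912/(1+0.1)^2 = 36.9241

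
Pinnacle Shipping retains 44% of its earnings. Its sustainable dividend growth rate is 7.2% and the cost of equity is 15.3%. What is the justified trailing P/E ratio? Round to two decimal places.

Payout ratio b = 1 − 0.44 = 0.56.
Justified trailing P/E = b(1+g)/(r−g) = 0.56×(1+0.072)/(0.153−0.072) = 7.4114

7.41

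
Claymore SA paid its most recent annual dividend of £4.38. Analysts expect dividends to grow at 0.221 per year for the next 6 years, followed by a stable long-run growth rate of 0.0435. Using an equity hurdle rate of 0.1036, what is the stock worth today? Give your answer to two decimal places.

£177.48

Two-stage DDM. Project D₁…D_6 at 0.221, terminal growth 0.0435, discount at r = 0.1036.
D_1 = 5.3480
D_2 = 6.5299
D_3 = 7.9730
D_4 = 9.7350
D_5 = 11.8865
D_6 = 14.5134
Terminal value at t=6: TV = D_7/(r−g) = 15.1447/(0.1036−0.0435) = 251.9916
P₀ = 5.3480/(1+0.1036)^1 + 6.5299/(1+0.1036)^2 + 7.9730/(1+0.1036)^3 + 9.7350/(1+0.1036)^4 + 11.8865/(1+0.1036)^5 + 14.5134/(1+0.1036)^6 + 251.9916/(1+0.1036)^6 = 177.4776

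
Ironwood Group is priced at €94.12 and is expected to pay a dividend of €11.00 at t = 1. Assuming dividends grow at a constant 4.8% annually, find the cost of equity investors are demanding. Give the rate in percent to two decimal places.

Rearranging the constant-growth DDM: r = D₁/P₀ + g.
r = 11.0000 / 94.12 + 0.048 = 0.11687 + 0.048 = 0.16487

16.49%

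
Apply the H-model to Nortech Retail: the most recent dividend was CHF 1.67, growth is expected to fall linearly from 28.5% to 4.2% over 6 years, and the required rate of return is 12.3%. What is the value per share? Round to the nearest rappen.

H-model: P₀ = D₀[(1+g_L) + H(g_S−g_L)]/(r−g_L), with H = 6/2 = 3.
P₀ = 1.67 × [(1+0.042) + 3×(0.285−0.042)] / (0.123−0.042)
   = 1.67 × 1.7710 / 0.081 = 36.5132

CHF 36.51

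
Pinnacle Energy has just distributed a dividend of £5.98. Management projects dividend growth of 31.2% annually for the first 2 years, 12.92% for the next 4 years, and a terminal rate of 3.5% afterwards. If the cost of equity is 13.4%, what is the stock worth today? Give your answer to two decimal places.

Three-stage DDM. Project D₁…D_6; terminal Gordon value at t=6 with g = 0.035; discount at r = 0.134.
D_1 = 7.8458
D_2 = 10.2936
D_3 = 11.6236
D_4 = 13.1253
D_5 = 14.8211
D_6 = 16.7360
TV_6 = 17.3218/(0.134−0.035) = 174.9675
P₀ = Σ Dₜ/(1+r)ᵗ + TV_6/(1+r)^6 = 128.8817

£128.88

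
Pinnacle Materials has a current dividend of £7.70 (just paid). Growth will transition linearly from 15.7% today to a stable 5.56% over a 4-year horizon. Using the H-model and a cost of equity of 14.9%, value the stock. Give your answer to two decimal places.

H-model: P₀ = D₀[(1+g_L) + H(g_S−g_L)]/(r−g_L), with H = 4/2 = 2.
P₀ = 7.70 × [(1+0.0556) + 2×(0.157−0.0556)] / (0.149−0.0556)
   = 7.70 × 1.2584 / 0.0934 = 103.7439

£103.74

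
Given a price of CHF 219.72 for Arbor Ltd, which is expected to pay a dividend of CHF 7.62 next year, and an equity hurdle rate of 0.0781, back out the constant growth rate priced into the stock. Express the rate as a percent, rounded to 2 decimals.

From P₀ = D₁/(r − g), the implied growth is g = r − D₁/P₀.
g = 0.0781 − 7.62/219.72 = 0.0781 − 0.03468 = 0.04342

4.34%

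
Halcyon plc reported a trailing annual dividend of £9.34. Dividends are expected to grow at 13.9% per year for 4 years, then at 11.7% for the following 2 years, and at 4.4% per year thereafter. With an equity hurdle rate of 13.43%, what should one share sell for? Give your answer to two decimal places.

£162.77

Three-stage DDM. Project D₁…D_6; terminal Gordon value at t=6 with g = 0.044; discount at r = 0.1343.
D_1 = 10.6383
D_2 = 12.1170
D_3 = 13.8012
D_4 = 15.7196
D_5 = 17.5588
D_6 = 19.6132
TV_6 = 20.4762/(0.1343−0.044) = 226.7571
P₀ = Σ Dₜ/(1+r)ᵗ + TV_6/(1+r)^6 = 162.7695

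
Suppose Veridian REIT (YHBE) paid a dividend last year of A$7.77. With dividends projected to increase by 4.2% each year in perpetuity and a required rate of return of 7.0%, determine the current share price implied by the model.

Gordon growth model: P₀ = D₁/(r − g). D₁ = 7.77 × (1 + 0.042) = 8.0963.
P₀ = 8.0963 / (0.07 − 0.042) = 8.0963 / 0.028 = 289.1550

A$289.15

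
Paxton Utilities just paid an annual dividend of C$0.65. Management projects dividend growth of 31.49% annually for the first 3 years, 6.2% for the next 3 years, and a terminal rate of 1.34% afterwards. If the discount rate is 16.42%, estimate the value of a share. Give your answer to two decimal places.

Three-stage DDM. Project D₁…D_6; terminal Gordon value at t=6 with g = 0.0134; discount at r = 0.1642.
D_1 = 0.8547
D_2 = 1.1238
D_3 = 1.4777
D_4 = 1.5693
D_5 = 1.6666
D_6 = 1.7700
TV_6 = 1.7937/(0.1642−0.0134) = 11.8945
P₀ = Σ Dₜ/(1+r)ᵗ + TV_6/(1+r)^6 = 9.6215

C$9.62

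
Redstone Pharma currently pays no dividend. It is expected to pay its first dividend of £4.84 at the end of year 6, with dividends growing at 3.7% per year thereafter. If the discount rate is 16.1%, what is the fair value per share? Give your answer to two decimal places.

Deferred-dividend DDM. At t=5 the remaining stream is a growing perpetuity with first payment D_6 = 4.84.
V_5 = D_6/(r−g) = 4.84/(0.161−0.037) = 39.0323
P₀ = V_5/(1+r)^5 = 39.0323/(1+0.161)^5 = 18.5039

£18.50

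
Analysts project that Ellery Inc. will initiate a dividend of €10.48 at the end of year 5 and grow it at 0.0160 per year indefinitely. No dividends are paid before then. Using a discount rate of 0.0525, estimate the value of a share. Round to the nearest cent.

€233.98

Deferred-dividend DDM. At t=4 the remaining stream is a growing perpetuity with first payment D_5 = 10.48.
V_4 = D_5/(r−g) = 10.48/(0.0525−0.016) = 287.1233
P₀ = V_4/(1+r)^4 = 287.1233/(1+0.0525)^4 = 233.9807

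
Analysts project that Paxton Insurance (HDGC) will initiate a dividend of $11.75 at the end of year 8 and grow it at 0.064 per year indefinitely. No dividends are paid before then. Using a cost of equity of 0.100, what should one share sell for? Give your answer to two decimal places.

Deferred-dividend DDM. At t=7 the remaining stream is a growing perpetuity with first payment D_8 = 11.75.
V_7 = D_8/(r−g) = 11.75/(0.1−0.064) = 326.3889
P₀ = V_7/(1+r)^7 = 326.3889/(1+0.1)^7 = 167.4891

$167.49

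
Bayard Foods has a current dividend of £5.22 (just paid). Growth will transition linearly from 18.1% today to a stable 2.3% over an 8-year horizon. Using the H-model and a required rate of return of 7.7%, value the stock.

£159.98

H-model: P₀ = D₀[(1+g_L) + H(g_S−g_L)]/(r−g_L), with H = 8/2 = 4.
P₀ = 5.22 × [(1+0.023) + 4×(0.181−0.023)] / (0.077−0.023)
   = 5.22 × 1.6550 / 0.054 = 159.9833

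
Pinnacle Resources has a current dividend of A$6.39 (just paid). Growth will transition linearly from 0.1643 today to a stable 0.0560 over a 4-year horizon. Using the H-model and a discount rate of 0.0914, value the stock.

H-model: P₀ = D₀[(1+g_L) + H(g_S−g_L)]/(r−g_L), with H = 4/2 = 2.
P₀ = 6.39 × [(1+0.056) + 2×(0.1643−0.056)] / (0.0914−0.056)
   = 6.39 × 1.2726 / 0.0354 = 229.7151

A$229.72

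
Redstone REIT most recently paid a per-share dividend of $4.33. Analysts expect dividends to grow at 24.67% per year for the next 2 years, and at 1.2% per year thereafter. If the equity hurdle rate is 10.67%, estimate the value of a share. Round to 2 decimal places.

Two-stage DDM. Project D₁…D_2 at 0.2467, terminal growth 0.012, discount at r = 0.1067.
D_1 = 5.3982
D_2 = 6.7299
Terminal value at t=2: TV = D_3/(r−g) = 6.8107/(0.1067−0.012) = 71.9188
P₀ = 5.3982/(1+0.1067)^1 + 6.7299/(1+0.1067)^2 + 71.9188/(1+0.1067)^2 = 69.0921

$69.09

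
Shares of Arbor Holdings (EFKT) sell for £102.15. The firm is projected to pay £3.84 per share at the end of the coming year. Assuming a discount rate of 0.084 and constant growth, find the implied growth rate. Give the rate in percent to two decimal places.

4.64%

From P₀ = D₁/(r − g), the implied growth is g = r − D₁/P₀.
g = 0.084 − 3.84/102.15 = 0.084 − 0.03759 = 0.04641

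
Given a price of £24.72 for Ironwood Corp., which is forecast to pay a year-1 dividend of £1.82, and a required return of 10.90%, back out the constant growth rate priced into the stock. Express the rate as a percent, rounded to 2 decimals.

3.54%

From P₀ = D₁/(r − g), the implied growth is g = r − D₁/P₀.
g = 0.109 − 1.82/24.72 = 0.109 − 0.07362 = 0.03538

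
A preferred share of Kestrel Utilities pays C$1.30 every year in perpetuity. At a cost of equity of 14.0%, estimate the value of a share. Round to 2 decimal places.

C$9.29

Zero-growth DDM (perpetuity): P₀ = D/r = 1.30 / 0.14 = 9.2857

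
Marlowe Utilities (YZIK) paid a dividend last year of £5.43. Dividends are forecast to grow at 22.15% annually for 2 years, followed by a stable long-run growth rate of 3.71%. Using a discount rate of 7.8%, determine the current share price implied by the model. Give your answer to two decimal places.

Two-stage DDM. Project D₁…D_2 at 0.2215, terminal growth 0.0371, discount at r = 0.078.
D_1 = 6.6327
D_2 = 8.1019
Terminal value at t=2: TV = D_3/(r−g) = 8.4025/(0.078−0.0371) = 205.4396
P₀ = 6.6327/(1+0.078)^1 + 8.1019/(1+0.078)^2 + 205.4396/(1+0.078)^2 = 189.9102

£189.91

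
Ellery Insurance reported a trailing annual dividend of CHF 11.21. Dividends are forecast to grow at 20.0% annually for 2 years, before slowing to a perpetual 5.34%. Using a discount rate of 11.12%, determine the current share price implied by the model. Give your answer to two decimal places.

Two-stage DDM. Project D₁…D_2 at 0.2, terminal growth 0.0534, discount at r = 0.1112.
D_1 = 13.4520
D_2 = 16.1424
Terminal value at t=2: TV = D_3/(r−g) = 17.0044/(0.1112−0.0534) = 294.1938
P₀ = 13.4520/(1+0.1112)^1 + 16.1424/(1+0.1112)^2 + 294.1938/(1+0.1112)^2 = 263.4380

CHF 263.44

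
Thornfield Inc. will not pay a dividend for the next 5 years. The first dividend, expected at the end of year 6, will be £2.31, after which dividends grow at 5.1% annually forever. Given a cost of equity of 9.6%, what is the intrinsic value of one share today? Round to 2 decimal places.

Deferred-dividend DDM. At t=5 the remaining stream is a growing perpetuity with first payment D_6 = 2.31.
V_5 = D_6/(r−g) = 2.31/(0.096−0.051) = 51.3333
P₀ = V_5/(1+r)^5 = 51.3333/(1+0.096)^5 = 32.4599

£32.46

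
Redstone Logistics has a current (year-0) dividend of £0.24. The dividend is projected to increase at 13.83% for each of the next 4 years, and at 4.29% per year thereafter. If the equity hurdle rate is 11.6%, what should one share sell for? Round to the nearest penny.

Two-stage DDM. Project D₁…D_4 at 0.1383, terminal growth 0.0429, discount at r = 0.116.
D_1 = 0.2732
D_2 = 0.3110
D_3 = 0.3540
D_4 = 0.4029
Terminal value at t=4: TV = D_5/(r−g) = 0.4202/(0.116−0.0429) = 5.7486
P₀ = 0.2732/(1+0.116)^1 + 0.3110/(1+0.116)^2 + 0.3540/(1+0.116)^3 + 0.4029/(1+0.116)^4 + 5.7486/(1+0.116)^4 = 4.7149

£4.71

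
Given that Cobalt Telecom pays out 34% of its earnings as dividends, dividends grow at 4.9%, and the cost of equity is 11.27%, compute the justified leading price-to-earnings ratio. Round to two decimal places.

Justified leading P/E = b/(r−g) = 0.34/(0.1127−0.049) = 5.3375

5.34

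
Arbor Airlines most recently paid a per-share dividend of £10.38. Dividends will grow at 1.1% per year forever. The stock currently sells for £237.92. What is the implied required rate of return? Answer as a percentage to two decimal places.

5.51%

Rearranging the constant-growth DDM: r = D₁/P₀ + g.
D₁ = 10.38 × (1 + 0.011) = 10.4942.
r = 10.4942 / 237.92 + 0.011 = 0.04411 + 0.011 = 0.05511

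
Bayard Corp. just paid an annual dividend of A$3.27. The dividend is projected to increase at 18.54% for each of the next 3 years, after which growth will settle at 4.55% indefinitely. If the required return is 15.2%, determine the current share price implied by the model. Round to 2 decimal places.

Two-stage DDM. Project D₁…D_3 at 0.1854, terminal growth 0.0455, discount at r = 0.152.
D_1 = 3.8763
D_2 = 4.5949
D_3 = 5.4468
Terminal value at t=3: TV = D_4/(r−g) = 5.6946/(0.152−0.0455) = 53.4708
P₀ = 3.8763/(1+0.152)^1 + 4.5949/(1+0.152)^2 + 5.4468/(1+0.152)^3 + 53.4708/(1+0.152)^3 = 45.3651

A$45.37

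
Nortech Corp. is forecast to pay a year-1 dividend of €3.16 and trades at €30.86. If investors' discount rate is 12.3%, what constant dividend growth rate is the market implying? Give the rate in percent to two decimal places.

2.06%

From P₀ = D₁/(r − g), the implied growth is g = r − D₁/P₀.
g = 0.123 − 3.16/30.86 = 0.123 − 0.10240 = 0.02060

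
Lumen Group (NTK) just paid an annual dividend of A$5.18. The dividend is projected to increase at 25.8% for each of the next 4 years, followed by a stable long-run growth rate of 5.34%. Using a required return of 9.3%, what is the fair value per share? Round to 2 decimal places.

Two-stage DDM. Project D₁…D_4 at 0.258, terminal growth 0.0534, discount at r = 0.093.
D_1 = 6.5164
D_2 = 8.1977
D_3 = 10.3127
D_4 = 12.9734
Terminal value at t=4: TV = D_5/(r−g) = 13.6661/(0.093−0.0534) = 345.1044
P₀ = 6.5164/(1+0.093)^1 + 8.1977/(1+0.093)^2 + 10.3127/(1+0.093)^3 + 12.9734/(1+0.093)^4 + 345.1044/(1+0.093)^4 = 271.6196

A$271.62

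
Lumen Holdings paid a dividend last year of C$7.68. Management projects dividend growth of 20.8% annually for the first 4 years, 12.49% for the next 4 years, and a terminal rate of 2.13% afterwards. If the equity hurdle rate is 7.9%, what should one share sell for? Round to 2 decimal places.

C$346.97

Three-stage DDM. Project D₁…D_8; terminal Gordon value at t=8 with g = 0.0213; discount at r = 0.079.
D_1 = 9.2774
D_2 = 11.2071
D_3 = 13.5382
D_4 = 16.3542
D_5 = 18.3968
D_6 = 20.6946
D_7 = 23.2793
D_8 = 26.1869
TV_8 = 26.7447/(0.079−0.0213) = 463.5132
P₀ = Σ Dₜ/(1+r)ᵗ + TV_8/(1+r)^8 = 346.9686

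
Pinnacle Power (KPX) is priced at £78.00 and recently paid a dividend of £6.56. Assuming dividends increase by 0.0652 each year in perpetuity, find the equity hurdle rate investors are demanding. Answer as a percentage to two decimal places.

Rearranging the constant-growth DDM: r = D₁/P₀ + g.
D₁ = 6.56 × (1 + 0.0652) = 6.9877.
r = 6.9877 / 78.00 + 0.0652 = 0.08959 + 0.0652 = 0.15479

15.48%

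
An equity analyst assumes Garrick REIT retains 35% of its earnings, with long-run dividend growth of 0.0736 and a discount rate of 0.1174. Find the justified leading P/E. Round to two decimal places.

Payout ratio b = 1 − 0.35 = 0.65.
Justified leading P/E = b/(r−g) = 0.65/(0.1174−0.0736) = 14.8402

14.84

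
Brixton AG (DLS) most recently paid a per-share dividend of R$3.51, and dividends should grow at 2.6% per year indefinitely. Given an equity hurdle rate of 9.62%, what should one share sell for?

Gordon growth model: P₀ = D₁/(r − g). D₁ = 3.51 × (1 + 0.026) = 3.6013.
P₀ = 3.6013 / (0.0962 − 0.026) = 3.6013 / 0.0702 = 51.3000

R$51.30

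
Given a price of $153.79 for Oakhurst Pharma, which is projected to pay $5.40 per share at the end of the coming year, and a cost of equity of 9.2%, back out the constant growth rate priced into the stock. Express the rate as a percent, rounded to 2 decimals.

5.69%

From P₀ = D₁/(r − g), the implied growth is g = r − D₁/P₀.
g = 0.092 − 5.40/153.79 = 0.092 − 0.03511 = 0.05689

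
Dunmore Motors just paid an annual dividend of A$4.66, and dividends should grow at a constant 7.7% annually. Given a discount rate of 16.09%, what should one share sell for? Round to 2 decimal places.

Gordon growth model: P₀ = D₁/(r − g). D₁ = 4.66 × (1 + 0.077) = 5.0188.
P₀ = 5.0188 / (0.1609 − 0.077) = 5.0188 / 0.0839 = 59.8191

A$59.82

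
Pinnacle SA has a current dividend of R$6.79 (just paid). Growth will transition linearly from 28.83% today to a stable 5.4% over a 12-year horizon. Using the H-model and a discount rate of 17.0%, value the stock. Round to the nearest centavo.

R$143.98

H-model: P₀ = D₀[(1+g_L) + H(g_S−g_L)]/(r−g_L), with H = 12/2 = 6.
P₀ = 6.79 × [(1+0.054) + 6×(0.2883−0.054)] / (0.17−0.054)
   = 6.79 × 2.4598 / 0.116 = 143.9831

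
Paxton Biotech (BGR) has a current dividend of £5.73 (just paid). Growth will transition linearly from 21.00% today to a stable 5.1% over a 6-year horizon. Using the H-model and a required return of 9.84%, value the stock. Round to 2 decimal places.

H-model: P₀ = D₀[(1+g_L) + H(g_S−g_L)]/(r−g_L), with H = 6/2 = 3.
P₀ = 5.73 × [(1+0.051) + 3×(0.21−0.051)] / (0.0984−0.051)
   = 5.73 × 1.5280 / 0.0474 = 184.7139

£184.71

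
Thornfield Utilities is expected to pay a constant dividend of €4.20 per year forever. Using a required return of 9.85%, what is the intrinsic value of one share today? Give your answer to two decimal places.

€42.64

Zero-growth DDM (perpetuity): P₀ = D/r = 4.20 / 0.0985 = 42.6396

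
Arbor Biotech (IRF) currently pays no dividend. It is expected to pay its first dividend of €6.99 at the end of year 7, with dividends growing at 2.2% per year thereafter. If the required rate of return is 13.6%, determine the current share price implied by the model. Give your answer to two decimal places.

€28.53

Deferred-dividend DDM. At t=6 the remaining stream is a growing perpetuity with first payment D_7 = 6.99.
V_6 = D_7/(r−g) = 6.99/(0.136−0.022) = 61.3158
P₀ = V_6/(1+r)^6 = 61.3158/(1+0.136)^6 = 28.5300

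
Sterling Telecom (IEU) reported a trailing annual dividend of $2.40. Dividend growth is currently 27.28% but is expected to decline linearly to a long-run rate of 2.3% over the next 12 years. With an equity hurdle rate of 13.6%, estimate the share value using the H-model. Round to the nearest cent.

H-model: P₀ = D₀[(1+g_L) + H(g_S−g_L)]/(r−g_L), with H = 12/2 = 6.
P₀ = 2.40 × [(1+0.023) + 6×(0.2728−0.023)] / (0.136−0.023)
   = 2.40 × 2.5218 / 0.113 = 53.5604

$53.56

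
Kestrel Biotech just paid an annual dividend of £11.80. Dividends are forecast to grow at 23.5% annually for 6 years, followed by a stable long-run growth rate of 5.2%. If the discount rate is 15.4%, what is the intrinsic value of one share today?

Two-stage DDM. Project D₁…D_6 at 0.235, terminal growth 0.052, discount at r = 0.154.
D_1 = 14.5730
D_2 = 17.9977
D_3 = 22.2271
D_4 = 27.4505
D_5 = 33.9013
D_6 = 41.8681
Terminal value at t=6: TV = D_7/(r−g) = 44.0453/(0.154−0.052) = 431.8166
P₀ = 14.5730/(1+0.154)^1 + 17.9977/(1+0.154)^2 + 22.2271/(1+0.154)^3 + 27.4505/(1+0.154)^4 + 33.9013/(1+0.154)^5 + 41.8681/(1+0.154)^6 + 431.8166/(1+0.154)^6 = 273.2141

£273.21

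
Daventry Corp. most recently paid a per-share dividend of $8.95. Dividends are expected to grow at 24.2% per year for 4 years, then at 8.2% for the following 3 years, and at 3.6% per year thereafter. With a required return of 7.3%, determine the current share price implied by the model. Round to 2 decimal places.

Three-stage DDM. Project D₁…D_7; terminal Gordon value at t=7 with g = 0.036; discount at r = 0.073.
D_1 = 11.1159
D_2 = 13.8059
D_3 = 17.1470
D_4 = 21.2966
D_5 = 23.0429
D_6 = 24.9324
D_7 = 26.9768
TV_7 = 27.9480/(0.073−0.036) = 755.3517
P₀ = Σ Dₜ/(1+r)ᵗ + TV_7/(1+r)^7 = 562.5741

$562.57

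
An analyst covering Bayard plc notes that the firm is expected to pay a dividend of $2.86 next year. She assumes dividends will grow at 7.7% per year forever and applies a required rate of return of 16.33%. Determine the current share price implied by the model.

Gordon growth model: P₀ = D₁/(r − g), with D₁ = 2.86 given directly.
P₀ = 2.8600 / (0.1633 − 0.077) = 2.8600 / 0.0863 = 33.1402

$33.14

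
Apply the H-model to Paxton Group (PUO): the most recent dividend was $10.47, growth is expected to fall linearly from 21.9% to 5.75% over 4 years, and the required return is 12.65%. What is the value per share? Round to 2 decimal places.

$209.48

H-model: P₀ = D₀[(1+g_L) + H(g_S−g_L)]/(r−g_L), with H = 4/2 = 2.
P₀ = 10.47 × [(1+0.0575) + 2×(0.219−0.0575)] / (0.1265−0.0575)
   = 10.47 × 1.3805 / 0.069 = 209.4759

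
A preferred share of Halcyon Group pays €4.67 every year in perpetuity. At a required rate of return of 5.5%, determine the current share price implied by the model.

€84.91

Zero-growth DDM (perpetuity): P₀ = D/r = 4.67 / 0.055 = 84.9091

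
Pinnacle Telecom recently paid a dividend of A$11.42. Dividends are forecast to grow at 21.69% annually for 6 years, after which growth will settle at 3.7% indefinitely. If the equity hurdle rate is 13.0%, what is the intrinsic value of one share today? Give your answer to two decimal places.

A$288.14

Two-stage DDM. Project D₁…D_6 at 0.2169, terminal growth 0.037, discount at r = 0.13.
D_1 = 13.8970
D_2 = 16.9113
D_3 = 20.5793
D_4 = 25.0430
D_5 = 30.4748
D_6 = 37.0848
Terminal value at t=6: TV = D_7/(r−g) = 38.4569/(0.13−0.037) = 413.5150
P₀ = 13.8970/(1+0.13)^1 + 16.9113/(1+0.13)^2 + 20.5793/(1+0.13)^3 + 25.0430/(1+0.13)^4 + 30.4748/(1+0.13)^5 + 37.0848/(1+0.13)^6 + 413.5150/(1+0.13)^6 = 288.1359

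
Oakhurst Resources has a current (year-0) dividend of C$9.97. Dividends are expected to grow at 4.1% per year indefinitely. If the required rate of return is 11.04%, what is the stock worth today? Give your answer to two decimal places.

Gordon growth model: P₀ = D₁/(r − g). D₁ = 9.97 × (1 + 0.041) = 10.3788.
P₀ = 10.3788 / (0.1104 − 0.041) = 10.3788 / 0.0694 = 149.5500

C$149.55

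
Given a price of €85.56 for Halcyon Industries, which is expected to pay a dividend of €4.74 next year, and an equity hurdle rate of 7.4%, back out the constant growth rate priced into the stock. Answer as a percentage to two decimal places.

1.86%

From P₀ = D₁/(r − g), the implied growth is g = r − D₁/P₀.
g = 0.074 − 4.74/85.56 = 0.074 − 0.05540 = 0.01860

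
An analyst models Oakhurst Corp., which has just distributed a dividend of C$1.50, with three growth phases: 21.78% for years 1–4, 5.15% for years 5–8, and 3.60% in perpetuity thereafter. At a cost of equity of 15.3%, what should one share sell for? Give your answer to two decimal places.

C$24.29

Three-stage DDM. Project D₁…D_8; terminal Gordon value at t=8 with g = 0.036; discount at r = 0.153.
D_1 = 1.8267
D_2 = 2.2246
D_3 = 2.7091
D_4 = 3.2991
D_5 = 3.4690
D_6 = 3.6477
D_7 = 3.8355
D_8 = 4.0330
TV_8 = 4.1782/(0.153−0.036) = 35.7113
P₀ = Σ Dₜ/(1+r)ᵗ + TV_8/(1+r)^8 = 24.2870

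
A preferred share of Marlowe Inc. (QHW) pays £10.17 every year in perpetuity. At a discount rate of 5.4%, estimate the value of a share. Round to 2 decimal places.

£188.33

Zero-growth DDM (perpetuity): P₀ = D/r = 10.17 / 0.054 = 188.3333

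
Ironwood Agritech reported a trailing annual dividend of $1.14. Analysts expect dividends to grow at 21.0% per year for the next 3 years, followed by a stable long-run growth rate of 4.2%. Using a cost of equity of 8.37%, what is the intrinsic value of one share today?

$43.93

Two-stage DDM. Project D₁…D_3 at 0.21, terminal growth 0.042, discount at r = 0.0837.
D_1 = 1.3794
D_2 = 1.6691
D_3 = 2.0196
Terminal value at t=3: TV = D_4/(r−g) = 2.1044/(0.0837−0.042) = 50.4653
P₀ = 1.3794/(1+0.0837)^1 + 1.6691/(1+0.0837)^2 + 2.0196/(1+0.0837)^3 + 50.4653/(1+0.0837)^3 = 43.9329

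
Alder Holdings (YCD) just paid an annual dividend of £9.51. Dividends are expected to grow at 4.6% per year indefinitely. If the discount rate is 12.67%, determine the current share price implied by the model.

£123.26

Gordon growth model: P₀ = D₁/(r − g). D₁ = 9.51 × (1 + 0.046) = 9.9475.
P₀ = 9.9475 / (0.1267 − 0.046) = 9.9475 / 0.0807 = 123.2647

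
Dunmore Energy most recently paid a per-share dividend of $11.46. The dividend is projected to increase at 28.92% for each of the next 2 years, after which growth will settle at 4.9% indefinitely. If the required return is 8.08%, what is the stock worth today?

$567.85

Two-stage DDM. Project D₁…D_2 at 0.2892, terminal growth 0.049, discount at r = 0.0808.
D_1 = 14.7742
D_2 = 19.0469
Terminal value at t=2: TV = D_3/(r−g) = 19.9802/(0.0808−0.049) = 628.3094
P₀ = 14.7742/(1+0.0808)^1 + 19.0469/(1+0.0808)^2 + 628.3094/(1+0.0808)^2 = 567.8522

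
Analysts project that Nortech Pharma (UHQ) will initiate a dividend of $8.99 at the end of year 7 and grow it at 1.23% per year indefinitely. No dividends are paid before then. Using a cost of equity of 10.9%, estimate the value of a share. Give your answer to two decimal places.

Deferred-dividend DDM. At t=6 the remaining stream is a growing perpetuity with first payment D_7 = 8.99.
V_6 = D_7/(r−g) = 8.99/(0.109−0.0123) = 92.9679
P₀ = V_6/(1+r)^6 = 92.9679/(1+0.109)^6 = 49.9740

$49.97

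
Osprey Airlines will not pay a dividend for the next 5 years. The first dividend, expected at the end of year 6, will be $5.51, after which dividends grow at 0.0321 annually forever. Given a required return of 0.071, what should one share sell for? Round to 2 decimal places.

Deferred-dividend DDM. At t=5 the remaining stream is a growing perpetuity with first payment D_6 = 5.51.
V_5 = D_6/(r−g) = 5.51/(0.071−0.0321) = 141.6452
P₀ = V_5/(1+r)^5 = 141.6452/(1+0.071)^5 = 100.5205

$100.52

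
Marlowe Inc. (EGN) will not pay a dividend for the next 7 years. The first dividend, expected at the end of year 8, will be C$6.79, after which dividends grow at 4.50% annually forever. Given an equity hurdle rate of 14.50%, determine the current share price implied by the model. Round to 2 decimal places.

Deferred-dividend DDM. At t=7 the remaining stream is a growing perpetuity with first payment D_8 = 6.79.
V_7 = D_8/(r−g) = 6.79/(0.145−0.045) = 67.9000
P₀ = V_7/(1+r)^7 = 67.9000/(1+0.145)^7 = 26.3167

C$26.32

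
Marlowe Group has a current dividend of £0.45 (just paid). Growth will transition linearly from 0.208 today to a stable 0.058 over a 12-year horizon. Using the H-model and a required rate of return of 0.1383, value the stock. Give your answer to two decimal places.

£10.97

H-model: P₀ = D₀[(1+g_L) + H(g_S−g_L)]/(r−g_L), with H = 12/2 = 6.
P₀ = 0.45 × [(1+0.058) + 6×(0.208−0.058)] / (0.1383−0.058)
   = 0.45 × 1.9580 / 0.0803 = 10.9726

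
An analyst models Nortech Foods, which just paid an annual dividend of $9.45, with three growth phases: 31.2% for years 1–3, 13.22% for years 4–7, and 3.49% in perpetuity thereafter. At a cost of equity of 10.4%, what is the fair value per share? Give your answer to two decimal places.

$370.80

Three-stage DDM. Project D₁…D_7; terminal Gordon value at t=7 with g = 0.0349; discount at r = 0.104.
D_1 = 12.3984
D_2 = 16.2667
D_3 = 21.3419
D_4 = 24.1633
D_5 = 27.3577
D_6 = 30.9744
D_7 = 35.0692
TV_7 = 36.2931/(0.104−0.0349) = 525.2260
P₀ = Σ Dₜ/(1+r)ᵗ + TV_7/(1+r)^7 = 370.7993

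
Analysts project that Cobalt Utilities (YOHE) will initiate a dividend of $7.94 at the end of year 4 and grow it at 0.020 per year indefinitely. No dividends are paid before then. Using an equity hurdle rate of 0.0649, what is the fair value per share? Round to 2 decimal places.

Deferred-dividend DDM. At t=3 the remaining stream is a growing perpetuity with first payment D_4 = 7.94.
V_3 = D_4/(r−g) = 7.94/(0.0649−0.02) = 176.8374
P₀ = V_3/(1+r)^3 = 176.8374/(1+0.0649)^3 = 146.4359

$146.44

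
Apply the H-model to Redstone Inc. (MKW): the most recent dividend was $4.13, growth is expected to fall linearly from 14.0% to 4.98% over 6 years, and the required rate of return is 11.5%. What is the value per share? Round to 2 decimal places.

H-model: P₀ = D₀[(1+g_L) + H(g_S−g_L)]/(r−g_L), with H = 6/2 = 3.
P₀ = 4.13 × [(1+0.0498) + 3×(0.14−0.0498)] / (0.115−0.0498)
   = 4.13 × 1.3204 / 0.0652 = 83.6388

$83.64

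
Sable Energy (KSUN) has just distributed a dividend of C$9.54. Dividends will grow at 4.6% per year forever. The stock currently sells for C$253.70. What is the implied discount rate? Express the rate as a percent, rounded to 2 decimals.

8.53%

Rearranging the constant-growth DDM: r = D₁/P₀ + g.
D₁ = 9.54 × (1 + 0.046) = 9.9788.
r = 9.9788 / 253.70 + 0.046 = 0.03933 + 0.046 = 0.08533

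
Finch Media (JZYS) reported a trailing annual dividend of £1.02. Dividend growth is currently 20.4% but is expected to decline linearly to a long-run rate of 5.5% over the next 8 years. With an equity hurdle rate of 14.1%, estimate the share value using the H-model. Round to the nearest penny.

H-model: P₀ = D₀[(1+g_L) + H(g_S−g_L)]/(r−g_L), with H = 8/2 = 4.
P₀ = 1.02 × [(1+0.055) + 4×(0.204−0.055)] / (0.141−0.055)
   = 1.02 × 1.6510 / 0.086 = 19.5816

£19.58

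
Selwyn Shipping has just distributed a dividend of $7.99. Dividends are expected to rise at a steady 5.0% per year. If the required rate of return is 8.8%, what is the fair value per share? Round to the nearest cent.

$220.78

Gordon growth model: P₀ = D₁/(r − g). D₁ = 7.99 × (1 + 0.05) = 8.3895.
P₀ = 8.3895 / (0.088 − 0.05) = 8.3895 / 0.038 = 220.7763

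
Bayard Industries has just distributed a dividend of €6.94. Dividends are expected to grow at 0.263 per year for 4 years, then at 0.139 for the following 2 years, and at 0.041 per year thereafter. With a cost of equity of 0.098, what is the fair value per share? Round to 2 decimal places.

€304.33

Three-stage DDM. Project D₁…D_6; terminal Gordon value at t=6 with g = 0.041; discount at r = 0.098.
D_1 = 8.7652
D_2 = 11.0705
D_3 = 13.9820
D_4 = 17.6593
D_5 = 20.1139
D_6 = 22.9097
TV_6 = 23.8490/(0.098−0.041) = 418.4044
P₀ = Σ Dₜ/(1+r)ᵗ + TV_6/(1+r)^6 = 304.3260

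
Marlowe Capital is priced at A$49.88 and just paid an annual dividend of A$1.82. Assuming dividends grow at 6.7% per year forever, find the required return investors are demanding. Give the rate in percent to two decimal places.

Rearranging the constant-growth DDM: r = D₁/P₀ + g.
D₁ = 1.82 × (1 + 0.067) = 1.9419.
r = 1.9419 / 49.88 + 0.067 = 0.03893 + 0.067 = 0.10593

10.59%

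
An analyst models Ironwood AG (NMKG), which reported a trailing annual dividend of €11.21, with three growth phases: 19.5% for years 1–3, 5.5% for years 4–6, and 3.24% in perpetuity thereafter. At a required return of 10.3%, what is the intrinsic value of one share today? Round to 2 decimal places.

Three-stage DDM. Project D₁…D_6; terminal Gordon value at t=6 with g = 0.0324; discount at r = 0.103.
D_1 = 13.3960
D_2 = 16.0082
D_3 = 19.1298
D_4 = 20.1819
D_5 = 21.2919
D_6 = 22.4629
TV_6 = 23.1907/(0.103−0.0324) = 328.4808
P₀ = Σ Dₜ/(1+r)ᵗ + TV_6/(1+r)^6 = 261.1232

€261.12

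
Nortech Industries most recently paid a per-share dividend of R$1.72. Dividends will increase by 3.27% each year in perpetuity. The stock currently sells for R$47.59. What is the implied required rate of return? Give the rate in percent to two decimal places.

Rearranging the constant-growth DDM: r = D₁/P₀ + g.
D₁ = 1.72 × (1 + 0.0327) = 1.7762.
r = 1.7762 / 47.59 + 0.0327 = 0.03732 + 0.0327 = 0.07002

7.00%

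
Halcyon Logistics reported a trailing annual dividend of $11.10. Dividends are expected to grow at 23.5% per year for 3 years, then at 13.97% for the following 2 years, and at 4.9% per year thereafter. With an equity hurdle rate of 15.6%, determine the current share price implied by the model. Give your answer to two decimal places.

Three-stage DDM. Project D₁…D_5; terminal Gordon value at t=5 with g = 0.049; discount at r = 0.156.
D_1 = 13.7085
D_2 = 16.9300
D_3 = 20.9085
D_4 = 23.8295
D_5 = 27.1584
TV_5 = 28.4892/(0.156−0.049) = 266.2543
P₀ = Σ Dₜ/(1+r)ᵗ + TV_5/(1+r)^5 = 193.5375

$193.54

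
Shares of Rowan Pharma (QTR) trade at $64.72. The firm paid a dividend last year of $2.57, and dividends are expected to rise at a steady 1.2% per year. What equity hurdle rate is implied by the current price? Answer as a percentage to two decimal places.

Rearranging the constant-growth DDM: r = D₁/P₀ + g.
D₁ = 2.57 × (1 + 0.012) = 2.6008.
r = 2.6008 / 64.72 + 0.012 = 0.04019 + 0.012 = 0.05219

5.22%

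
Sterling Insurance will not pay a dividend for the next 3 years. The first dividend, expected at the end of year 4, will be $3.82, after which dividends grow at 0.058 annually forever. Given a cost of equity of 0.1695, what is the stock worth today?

$21.42

Deferred-dividend DDM. At t=3 the remaining stream is a growing perpetuity with first payment D_4 = 3.82.
V_3 = D_4/(r−g) = 3.82/(0.1695−0.058) = 34.2601
P₀ = V_3/(1+r)^3 = 34.2601/(1+0.1695)^3 = 21.4184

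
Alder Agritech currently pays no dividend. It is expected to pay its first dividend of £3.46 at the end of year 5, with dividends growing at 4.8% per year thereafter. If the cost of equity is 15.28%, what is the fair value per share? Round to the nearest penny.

£18.69

Deferred-dividend DDM. At t=4 the remaining stream is a growing perpetuity with first payment D_5 = 3.46.
V_4 = D_5/(r−g) = 3.46/(0.1528−0.048) = 33.0153
P₀ = V_4/(1+r)^4 = 33.0153/(1+0.1528)^4 = 18.6939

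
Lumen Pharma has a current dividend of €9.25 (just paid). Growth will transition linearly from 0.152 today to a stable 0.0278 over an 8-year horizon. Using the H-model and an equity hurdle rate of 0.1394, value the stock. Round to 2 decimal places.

€126.37

H-model: P₀ = D₀[(1+g_L) + H(g_S−g_L)]/(r−g_L), with H = 8/2 = 4.
P₀ = 9.25 × [(1+0.0278) + 4×(0.152−0.0278)] / (0.1394−0.0278)
   = 9.25 × 1.5246 / 0.1116 = 126.3669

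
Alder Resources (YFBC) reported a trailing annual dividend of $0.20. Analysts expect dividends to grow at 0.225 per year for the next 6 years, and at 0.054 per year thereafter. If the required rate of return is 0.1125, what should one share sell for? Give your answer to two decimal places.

Two-stage DDM. Project D₁…D_6 at 0.225, terminal growth 0.054, discount at r = 0.1125.
D_1 = 0.2450
D_2 = 0.3001
D_3 = 0.3677
D_4 = 0.4504
D_5 = 0.5517
D_6 = 0.6758
Terminal value at t=6: TV = D_7/(r−g) = 0.7123/(0.1125−0.054) = 12.1767
P₀ = 0.2450/(1+0.1125)^1 + 0.3001/(1+0.1125)^2 + 0.3677/(1+0.1125)^3 + 0.4504/(1+0.1125)^4 + 0.5517/(1+0.1125)^5 + 0.6758/(1+0.1125)^6 + 12.1767/(1+0.1125)^6 = 8.1269

$8.13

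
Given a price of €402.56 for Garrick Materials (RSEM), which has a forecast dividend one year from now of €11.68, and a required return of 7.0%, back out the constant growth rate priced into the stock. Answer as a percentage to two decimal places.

4.10%

From P₀ = D₁/(r − g), the implied growth is g = r − D₁/P₀.
g = 0.07 − 11.68/402.56 = 0.07 − 0.02901 = 0.04099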